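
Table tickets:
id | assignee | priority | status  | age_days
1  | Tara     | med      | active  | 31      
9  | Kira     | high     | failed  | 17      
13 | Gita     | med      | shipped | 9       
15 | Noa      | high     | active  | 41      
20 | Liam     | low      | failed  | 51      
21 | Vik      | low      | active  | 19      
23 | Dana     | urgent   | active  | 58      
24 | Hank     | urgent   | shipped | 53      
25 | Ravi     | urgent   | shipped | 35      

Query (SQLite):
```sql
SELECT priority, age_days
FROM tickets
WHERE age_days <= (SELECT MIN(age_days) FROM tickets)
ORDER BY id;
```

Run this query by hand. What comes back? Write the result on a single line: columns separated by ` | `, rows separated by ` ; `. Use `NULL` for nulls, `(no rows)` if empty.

Scalar subquery: MIN(age_days) over all tickets rows = 9.
Keep rows where age_days <= that value.

med | 9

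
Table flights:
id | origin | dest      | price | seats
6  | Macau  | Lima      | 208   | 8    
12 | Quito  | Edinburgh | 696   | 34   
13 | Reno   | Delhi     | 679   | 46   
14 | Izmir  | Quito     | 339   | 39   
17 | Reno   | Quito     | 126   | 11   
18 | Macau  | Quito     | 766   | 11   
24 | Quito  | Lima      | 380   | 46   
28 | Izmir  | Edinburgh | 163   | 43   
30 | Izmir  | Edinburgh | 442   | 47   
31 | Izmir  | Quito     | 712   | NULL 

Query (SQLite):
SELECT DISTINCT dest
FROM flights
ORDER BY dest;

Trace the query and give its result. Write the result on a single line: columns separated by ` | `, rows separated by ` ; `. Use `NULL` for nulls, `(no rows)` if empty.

Delhi ; Edinburgh ; Lima ; Quito

Collect distinct dest values from flights.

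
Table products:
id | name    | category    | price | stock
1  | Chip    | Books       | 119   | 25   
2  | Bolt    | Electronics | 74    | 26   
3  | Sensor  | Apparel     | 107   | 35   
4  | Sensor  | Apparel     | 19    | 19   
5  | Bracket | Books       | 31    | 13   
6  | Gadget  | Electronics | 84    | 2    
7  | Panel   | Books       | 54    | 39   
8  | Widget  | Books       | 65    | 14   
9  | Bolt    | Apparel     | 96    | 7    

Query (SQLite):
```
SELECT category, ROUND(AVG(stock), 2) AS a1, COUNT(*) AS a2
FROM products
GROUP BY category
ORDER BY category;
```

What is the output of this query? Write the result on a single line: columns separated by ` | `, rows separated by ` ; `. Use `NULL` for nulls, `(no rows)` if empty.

Apparel | 20.33 | 3 ; Books | 22.75 | 4 ; Electronics | 14 | 2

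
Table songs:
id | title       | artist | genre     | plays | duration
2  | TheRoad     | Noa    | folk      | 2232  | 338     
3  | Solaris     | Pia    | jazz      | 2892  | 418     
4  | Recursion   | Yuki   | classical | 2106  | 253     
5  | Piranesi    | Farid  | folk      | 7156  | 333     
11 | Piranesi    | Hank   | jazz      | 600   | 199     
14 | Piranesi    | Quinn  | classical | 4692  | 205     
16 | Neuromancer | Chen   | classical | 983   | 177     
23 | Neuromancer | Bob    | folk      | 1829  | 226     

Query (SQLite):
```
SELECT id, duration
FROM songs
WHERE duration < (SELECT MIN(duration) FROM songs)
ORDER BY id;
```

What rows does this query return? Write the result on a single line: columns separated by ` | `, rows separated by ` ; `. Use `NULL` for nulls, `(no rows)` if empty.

Scalar subquery: MIN(duration) over all songs rows = 177.
Keep rows where duration < that value.

(no rows)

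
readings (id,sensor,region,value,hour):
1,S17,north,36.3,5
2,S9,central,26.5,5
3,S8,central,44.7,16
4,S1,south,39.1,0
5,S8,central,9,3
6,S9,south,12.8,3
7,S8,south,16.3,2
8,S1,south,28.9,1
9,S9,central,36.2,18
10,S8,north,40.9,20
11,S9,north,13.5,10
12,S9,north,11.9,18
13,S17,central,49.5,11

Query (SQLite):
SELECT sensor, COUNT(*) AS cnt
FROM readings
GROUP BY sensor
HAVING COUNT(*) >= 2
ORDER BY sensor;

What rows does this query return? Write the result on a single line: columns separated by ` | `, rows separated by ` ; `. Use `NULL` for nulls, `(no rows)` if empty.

S1 | 2 ; S17 | 2 ; S8 | 4 ; S9 | 5

Partition readings by sensor; compute COUNT(*) within each group.
HAVING: keep groups with count ≥ 2.
  S1: ids {4, 8} → COUNT(*)=2
  S17: ids {1, 13} → COUNT(*)=2
  S8: ids {3, 5, 7, 10} → COUNT(*)=4
  S9: ids {2, 6, 9, 11, 12} → COUNT(*)=5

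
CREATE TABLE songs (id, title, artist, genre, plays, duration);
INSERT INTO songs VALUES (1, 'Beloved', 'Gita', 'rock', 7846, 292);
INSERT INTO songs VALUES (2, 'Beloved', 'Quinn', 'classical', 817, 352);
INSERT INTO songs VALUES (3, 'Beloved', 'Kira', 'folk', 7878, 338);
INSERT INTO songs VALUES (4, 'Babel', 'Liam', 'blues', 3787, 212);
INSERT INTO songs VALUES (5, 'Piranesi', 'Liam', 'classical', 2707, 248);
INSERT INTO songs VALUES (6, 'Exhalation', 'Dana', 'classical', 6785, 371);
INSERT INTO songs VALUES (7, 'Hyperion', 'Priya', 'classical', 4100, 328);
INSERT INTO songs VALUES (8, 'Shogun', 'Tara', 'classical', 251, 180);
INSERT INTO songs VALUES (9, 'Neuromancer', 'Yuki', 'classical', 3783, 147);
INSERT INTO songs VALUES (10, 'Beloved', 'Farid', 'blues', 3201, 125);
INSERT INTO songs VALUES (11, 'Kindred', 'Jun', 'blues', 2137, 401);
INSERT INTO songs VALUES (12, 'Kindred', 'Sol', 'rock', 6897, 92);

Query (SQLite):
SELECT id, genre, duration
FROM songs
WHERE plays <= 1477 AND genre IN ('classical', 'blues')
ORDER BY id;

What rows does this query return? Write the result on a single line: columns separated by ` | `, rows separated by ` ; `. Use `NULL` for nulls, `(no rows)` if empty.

plays <= 1477: ids {2, 8}
genre IN ('classical', 'blues'): ids {2, 4, 5, 6, 7, 8, 9, 10, 11}
Combine with AND.

2 | classical | 352 ; 8 | classical | 180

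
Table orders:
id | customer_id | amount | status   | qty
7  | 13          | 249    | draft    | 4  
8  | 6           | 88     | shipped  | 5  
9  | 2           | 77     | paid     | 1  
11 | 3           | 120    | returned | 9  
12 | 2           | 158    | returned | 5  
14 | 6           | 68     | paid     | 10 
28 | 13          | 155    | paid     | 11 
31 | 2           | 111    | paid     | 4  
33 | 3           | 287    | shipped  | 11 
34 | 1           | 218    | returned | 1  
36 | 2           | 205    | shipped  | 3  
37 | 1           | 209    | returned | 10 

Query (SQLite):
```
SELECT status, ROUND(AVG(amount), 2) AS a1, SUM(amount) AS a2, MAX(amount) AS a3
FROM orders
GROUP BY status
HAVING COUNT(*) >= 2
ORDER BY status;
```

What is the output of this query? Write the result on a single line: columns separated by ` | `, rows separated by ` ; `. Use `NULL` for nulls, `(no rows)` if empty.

paid | 102.75 | 411 | 155 ; returned | 176.25 | 705 | 218 ; shipped | 193.33 | 580 | 287

Group orders by status.
Per group compute: ROUND(AVG(amount), 2), SUM(amount), MAX(amount).
HAVING: drop groups with fewer than 2 rows.
  draft: ids {7} → ROUND(AVG(amount), 2)=249, SUM(amount)=249, MAX(amount)=249
  paid: ids {9, 14, 28, 31} → ROUND(AVG(amount), 2)=102.75, SUM(amount)=411, MAX(amount)=155
  returned: ids {11, 12, 34, 37} → ROUND(AVG(amount), 2)=176.25, SUM(amount)=705, MAX(amount)=218
  shipped: ids {8, 33, 36} → ROUND(AVG(amount), 2)=193.33, SUM(amount)=580, MAX(amount)=287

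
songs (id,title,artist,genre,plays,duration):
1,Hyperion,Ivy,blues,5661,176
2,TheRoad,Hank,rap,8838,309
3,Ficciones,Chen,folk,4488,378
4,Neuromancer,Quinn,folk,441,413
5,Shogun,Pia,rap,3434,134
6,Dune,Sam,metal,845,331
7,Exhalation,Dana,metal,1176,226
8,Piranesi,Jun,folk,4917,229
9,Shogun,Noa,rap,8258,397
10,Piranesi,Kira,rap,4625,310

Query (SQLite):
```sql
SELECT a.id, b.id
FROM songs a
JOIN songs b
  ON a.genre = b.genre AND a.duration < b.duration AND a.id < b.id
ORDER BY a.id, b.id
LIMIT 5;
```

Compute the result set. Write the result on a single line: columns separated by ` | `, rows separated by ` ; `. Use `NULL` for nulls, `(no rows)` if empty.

Pairs (a,b) with same genre, a.duration < b.duration, a.id < b.id.
genre groups: blues:{1} folk:{3,4,8} metal:{6,7} rap:{2,5,9,10}
Ordered by (a.id, b.id); first 5.

2 | 9 ; 2 | 10 ; 3 | 4 ; 5 | 9 ; 5 | 10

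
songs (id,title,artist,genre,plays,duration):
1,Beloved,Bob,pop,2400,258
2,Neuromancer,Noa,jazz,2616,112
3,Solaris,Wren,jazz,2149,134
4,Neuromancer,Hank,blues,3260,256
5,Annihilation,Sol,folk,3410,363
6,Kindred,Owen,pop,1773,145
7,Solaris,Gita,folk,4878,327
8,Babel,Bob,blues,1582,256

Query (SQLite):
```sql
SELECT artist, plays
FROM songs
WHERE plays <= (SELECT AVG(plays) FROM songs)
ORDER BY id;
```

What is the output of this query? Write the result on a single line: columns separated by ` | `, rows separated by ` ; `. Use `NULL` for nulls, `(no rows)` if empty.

Bob | 2400 ; Noa | 2616 ; Wren | 2149 ; Owen | 1773 ; Bob | 1582

Scalar subquery: AVG(plays) over all songs rows = 2758.5.
Keep rows where plays <= that value.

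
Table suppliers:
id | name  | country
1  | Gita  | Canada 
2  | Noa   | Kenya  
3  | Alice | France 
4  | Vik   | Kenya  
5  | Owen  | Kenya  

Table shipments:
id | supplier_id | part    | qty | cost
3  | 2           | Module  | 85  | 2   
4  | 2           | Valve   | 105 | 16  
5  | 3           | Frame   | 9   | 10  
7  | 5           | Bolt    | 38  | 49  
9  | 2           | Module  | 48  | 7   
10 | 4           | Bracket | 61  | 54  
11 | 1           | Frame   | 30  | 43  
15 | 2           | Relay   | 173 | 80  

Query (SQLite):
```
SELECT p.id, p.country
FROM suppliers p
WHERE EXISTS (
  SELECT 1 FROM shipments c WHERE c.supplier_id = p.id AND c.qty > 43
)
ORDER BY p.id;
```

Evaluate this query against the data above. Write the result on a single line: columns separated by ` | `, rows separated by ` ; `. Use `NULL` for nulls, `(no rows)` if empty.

For each suppliers row, check whether any shipments with matching supplier_id has qty > 43.
Keep rows where that is true.

2 | Kenya ; 4 | Kenya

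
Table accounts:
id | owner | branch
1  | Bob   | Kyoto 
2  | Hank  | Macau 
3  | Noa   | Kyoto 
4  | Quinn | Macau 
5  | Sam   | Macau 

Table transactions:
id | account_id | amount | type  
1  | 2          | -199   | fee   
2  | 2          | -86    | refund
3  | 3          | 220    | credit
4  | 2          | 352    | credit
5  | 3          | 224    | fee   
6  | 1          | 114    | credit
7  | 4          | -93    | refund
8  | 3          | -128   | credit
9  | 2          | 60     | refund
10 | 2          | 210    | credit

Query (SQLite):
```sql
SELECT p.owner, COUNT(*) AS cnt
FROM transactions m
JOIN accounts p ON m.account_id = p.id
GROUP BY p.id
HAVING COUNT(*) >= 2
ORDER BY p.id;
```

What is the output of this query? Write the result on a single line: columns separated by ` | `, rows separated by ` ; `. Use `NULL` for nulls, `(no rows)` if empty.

Hank | 5 ; Noa | 3

Join each transactions row to its accounts via account_id.
Group joined rows by accounts.id; compute COUNT(*) per group.
HAVING: keep groups with count ≥ 2.
  1: ids {6} → COUNT(*)=1
  2: ids {1, 2, 4, 9, 10} → COUNT(*)=5
  3: ids {3, 5, 8} → COUNT(*)=3
  4: ids {7} → COUNT(*)=1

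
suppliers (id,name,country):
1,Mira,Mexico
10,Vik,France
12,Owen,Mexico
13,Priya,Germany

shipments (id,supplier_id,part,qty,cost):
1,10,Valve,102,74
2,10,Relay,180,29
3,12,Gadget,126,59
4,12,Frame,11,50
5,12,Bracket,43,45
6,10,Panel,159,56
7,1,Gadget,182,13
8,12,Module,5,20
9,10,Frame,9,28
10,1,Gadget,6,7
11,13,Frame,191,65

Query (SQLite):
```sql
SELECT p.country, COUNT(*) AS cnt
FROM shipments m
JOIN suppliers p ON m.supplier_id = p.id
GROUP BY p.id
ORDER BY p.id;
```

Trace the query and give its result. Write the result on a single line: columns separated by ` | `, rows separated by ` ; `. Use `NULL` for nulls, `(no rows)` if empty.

Join each shipments row to its suppliers via supplier_id.
Group joined rows by suppliers.id; compute COUNT(*) per group.
  1: ids {7, 10} → COUNT(*)=2
  10: ids {1, 2, 6, 9} → COUNT(*)=4
  12: ids {3, 4, 5, 8} → COUNT(*)=4
  13: ids {11} → COUNT(*)=1

Mexico | 2 ; France | 4 ; Mexico | 4 ; Germany | 1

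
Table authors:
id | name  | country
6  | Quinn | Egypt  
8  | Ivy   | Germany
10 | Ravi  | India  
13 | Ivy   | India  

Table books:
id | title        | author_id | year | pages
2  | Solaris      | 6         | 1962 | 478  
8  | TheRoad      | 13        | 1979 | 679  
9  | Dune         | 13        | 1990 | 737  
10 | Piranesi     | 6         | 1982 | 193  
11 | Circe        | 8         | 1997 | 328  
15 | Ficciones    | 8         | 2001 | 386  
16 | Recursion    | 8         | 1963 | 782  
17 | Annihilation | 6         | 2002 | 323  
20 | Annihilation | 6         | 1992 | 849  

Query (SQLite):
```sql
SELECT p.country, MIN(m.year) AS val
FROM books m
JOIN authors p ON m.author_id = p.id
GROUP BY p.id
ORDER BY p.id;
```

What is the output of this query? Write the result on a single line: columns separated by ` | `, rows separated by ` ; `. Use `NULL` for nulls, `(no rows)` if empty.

Join each books row to its authors via author_id.
Group joined rows by authors.id; compute MIN(m.year) per group.
  6: ids {2, 10, 17, 20} → MIN(m.year)=1962
  8: ids {11, 15, 16} → MIN(m.year)=1963
  13: ids {8, 9} → MIN(m.year)=1979

Egypt | 1962 ; Germany | 1963 ; India | 1979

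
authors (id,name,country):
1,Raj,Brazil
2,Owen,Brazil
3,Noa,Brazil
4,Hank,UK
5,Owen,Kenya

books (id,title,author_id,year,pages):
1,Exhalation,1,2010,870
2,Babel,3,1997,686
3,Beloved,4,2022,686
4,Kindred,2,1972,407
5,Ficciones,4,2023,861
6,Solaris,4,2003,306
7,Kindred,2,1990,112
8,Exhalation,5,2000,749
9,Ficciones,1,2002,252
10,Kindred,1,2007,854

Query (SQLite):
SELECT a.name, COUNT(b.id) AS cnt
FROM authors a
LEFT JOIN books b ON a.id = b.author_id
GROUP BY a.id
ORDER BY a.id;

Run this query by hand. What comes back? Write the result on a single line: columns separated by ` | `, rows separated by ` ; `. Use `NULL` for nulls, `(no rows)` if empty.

Raj | 3 ; Owen | 2 ; Noa | 1 ; Hank | 3 ; Owen | 1

LEFT JOIN keeps every authors row; unmatched ones get NULL for books columns.
Group by authors.id and compute COUNT(b.id). COUNT(col) of an all-NULL group is 0.
  1: ids {1, 9, 10} → COUNT(b.id)=3
  2: ids {4, 7} → COUNT(b.id)=2
  3: ids {2} → COUNT(b.id)=1
  4: ids {3, 5, 6} → COUNT(b.id)=3
  5: ids {8} → COUNT(b.id)=1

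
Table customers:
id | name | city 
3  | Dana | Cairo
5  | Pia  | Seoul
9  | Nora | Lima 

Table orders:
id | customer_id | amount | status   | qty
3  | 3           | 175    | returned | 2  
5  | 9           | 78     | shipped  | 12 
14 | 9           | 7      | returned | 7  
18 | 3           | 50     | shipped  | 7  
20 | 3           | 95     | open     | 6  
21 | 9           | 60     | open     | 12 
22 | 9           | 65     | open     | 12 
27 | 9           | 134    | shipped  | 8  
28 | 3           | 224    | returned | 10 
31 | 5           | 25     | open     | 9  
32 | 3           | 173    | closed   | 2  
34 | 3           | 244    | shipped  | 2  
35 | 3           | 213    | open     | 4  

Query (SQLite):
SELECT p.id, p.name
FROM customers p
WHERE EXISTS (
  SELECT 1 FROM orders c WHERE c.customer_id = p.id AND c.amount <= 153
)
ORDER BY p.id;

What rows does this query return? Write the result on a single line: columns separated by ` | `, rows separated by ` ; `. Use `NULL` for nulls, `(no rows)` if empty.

3 | Dana ; 5 | Pia ; 9 | Nora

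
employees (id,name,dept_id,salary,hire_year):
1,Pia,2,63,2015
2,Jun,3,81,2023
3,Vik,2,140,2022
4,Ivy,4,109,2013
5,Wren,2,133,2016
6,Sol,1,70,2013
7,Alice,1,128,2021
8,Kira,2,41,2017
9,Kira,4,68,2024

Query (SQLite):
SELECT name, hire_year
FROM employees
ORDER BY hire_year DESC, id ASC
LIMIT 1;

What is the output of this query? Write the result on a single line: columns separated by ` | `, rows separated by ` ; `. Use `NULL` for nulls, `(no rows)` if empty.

Sort by hire_year desc, tiebreak id asc: (2024, id=9), (2023, id=2), (2022, id=3), (2021, id=7) …. Take first 1.

Kira | 2024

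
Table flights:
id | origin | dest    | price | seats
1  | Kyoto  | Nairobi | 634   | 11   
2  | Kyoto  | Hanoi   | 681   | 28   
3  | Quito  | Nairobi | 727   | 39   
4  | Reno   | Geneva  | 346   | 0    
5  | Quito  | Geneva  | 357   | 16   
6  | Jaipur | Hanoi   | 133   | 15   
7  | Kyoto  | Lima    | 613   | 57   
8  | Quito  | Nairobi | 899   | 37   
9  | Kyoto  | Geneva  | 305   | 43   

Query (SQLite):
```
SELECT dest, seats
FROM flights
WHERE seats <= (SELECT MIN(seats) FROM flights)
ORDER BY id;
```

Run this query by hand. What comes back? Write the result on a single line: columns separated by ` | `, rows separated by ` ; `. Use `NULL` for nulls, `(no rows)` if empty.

Geneva | 0

Scalar subquery: MIN(seats) over all flights rows = 0.
Keep rows where seats <= that value.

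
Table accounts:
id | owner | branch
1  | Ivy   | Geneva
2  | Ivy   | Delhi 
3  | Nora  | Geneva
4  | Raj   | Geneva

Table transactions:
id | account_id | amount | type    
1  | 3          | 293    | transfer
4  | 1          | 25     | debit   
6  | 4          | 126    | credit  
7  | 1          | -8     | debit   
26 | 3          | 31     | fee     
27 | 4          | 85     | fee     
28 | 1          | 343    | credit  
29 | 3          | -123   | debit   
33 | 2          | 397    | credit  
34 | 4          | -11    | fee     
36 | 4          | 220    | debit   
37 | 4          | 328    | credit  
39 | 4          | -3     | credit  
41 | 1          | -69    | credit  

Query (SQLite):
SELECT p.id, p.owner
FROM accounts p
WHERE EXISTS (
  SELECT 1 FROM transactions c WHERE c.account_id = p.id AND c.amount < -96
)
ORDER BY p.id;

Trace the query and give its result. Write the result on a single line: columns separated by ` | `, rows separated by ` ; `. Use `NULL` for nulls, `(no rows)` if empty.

3 | Nora

For each accounts row, check whether any transactions with matching account_id has amount < -96.
Keep rows where that is true.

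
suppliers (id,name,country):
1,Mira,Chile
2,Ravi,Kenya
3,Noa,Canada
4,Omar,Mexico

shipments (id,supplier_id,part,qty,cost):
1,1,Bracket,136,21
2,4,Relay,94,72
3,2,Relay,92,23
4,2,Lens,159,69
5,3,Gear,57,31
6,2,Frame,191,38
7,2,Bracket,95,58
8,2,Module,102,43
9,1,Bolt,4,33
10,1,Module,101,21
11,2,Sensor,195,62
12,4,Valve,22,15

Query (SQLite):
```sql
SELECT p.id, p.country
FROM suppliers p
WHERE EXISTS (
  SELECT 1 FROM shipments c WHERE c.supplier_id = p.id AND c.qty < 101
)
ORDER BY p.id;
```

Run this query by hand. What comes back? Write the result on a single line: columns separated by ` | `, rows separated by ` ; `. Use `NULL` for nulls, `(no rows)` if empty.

1 | Chile ; 2 | Kenya ; 3 | Canada ; 4 | Mexico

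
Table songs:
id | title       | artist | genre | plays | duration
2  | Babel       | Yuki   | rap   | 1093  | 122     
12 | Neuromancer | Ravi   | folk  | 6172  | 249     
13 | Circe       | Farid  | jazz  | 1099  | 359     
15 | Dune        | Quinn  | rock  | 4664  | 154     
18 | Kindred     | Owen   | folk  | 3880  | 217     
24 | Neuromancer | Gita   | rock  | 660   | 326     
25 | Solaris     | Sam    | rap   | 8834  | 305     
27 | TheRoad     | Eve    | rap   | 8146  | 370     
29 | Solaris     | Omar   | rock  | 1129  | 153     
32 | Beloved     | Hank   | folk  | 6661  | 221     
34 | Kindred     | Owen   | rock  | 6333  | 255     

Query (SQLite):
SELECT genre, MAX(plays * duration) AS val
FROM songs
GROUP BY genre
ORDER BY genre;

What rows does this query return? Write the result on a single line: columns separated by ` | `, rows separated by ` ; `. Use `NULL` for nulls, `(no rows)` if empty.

folk | 1536828 ; jazz | 394541 ; rap | 3014020 ; rock | 1614915

For each row compute plays * duration.
Group by genre; take MAX of the expression per group.
  folk: ids {12, 18, 32} → MAX(plays * duration)=1536828
  jazz: ids {13} → MAX(plays * duration)=394541
  rap: ids {2, 25, 27} → MAX(plays * duration)=3014020
  rock: ids {15, 24, 29, 34} → MAX(plays * duration)=1614915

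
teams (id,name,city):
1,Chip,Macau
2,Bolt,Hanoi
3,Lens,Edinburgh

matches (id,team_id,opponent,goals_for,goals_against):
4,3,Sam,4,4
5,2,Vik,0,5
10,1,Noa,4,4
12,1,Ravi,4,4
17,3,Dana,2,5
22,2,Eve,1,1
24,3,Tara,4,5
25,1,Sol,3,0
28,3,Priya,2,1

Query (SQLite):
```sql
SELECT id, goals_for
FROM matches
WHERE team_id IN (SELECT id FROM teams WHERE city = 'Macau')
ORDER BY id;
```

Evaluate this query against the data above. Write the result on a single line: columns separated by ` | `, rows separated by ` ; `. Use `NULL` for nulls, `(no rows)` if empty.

10 | 4 ; 12 | 4 ; 25 | 3

Inner query: teams.id where city = 'Macau'.
Outer: keep matches rows whose team_id is in that set.
Inner query → {1}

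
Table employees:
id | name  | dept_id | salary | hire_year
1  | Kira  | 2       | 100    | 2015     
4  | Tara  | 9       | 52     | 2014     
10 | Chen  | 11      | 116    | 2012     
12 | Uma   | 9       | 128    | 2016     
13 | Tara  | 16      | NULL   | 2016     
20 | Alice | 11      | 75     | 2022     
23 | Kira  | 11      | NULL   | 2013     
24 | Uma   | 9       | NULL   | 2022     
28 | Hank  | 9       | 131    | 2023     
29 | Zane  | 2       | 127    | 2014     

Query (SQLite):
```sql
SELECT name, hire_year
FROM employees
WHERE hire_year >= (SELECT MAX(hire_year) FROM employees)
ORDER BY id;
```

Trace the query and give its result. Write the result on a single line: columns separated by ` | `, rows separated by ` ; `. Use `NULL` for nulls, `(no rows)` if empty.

Hank | 2023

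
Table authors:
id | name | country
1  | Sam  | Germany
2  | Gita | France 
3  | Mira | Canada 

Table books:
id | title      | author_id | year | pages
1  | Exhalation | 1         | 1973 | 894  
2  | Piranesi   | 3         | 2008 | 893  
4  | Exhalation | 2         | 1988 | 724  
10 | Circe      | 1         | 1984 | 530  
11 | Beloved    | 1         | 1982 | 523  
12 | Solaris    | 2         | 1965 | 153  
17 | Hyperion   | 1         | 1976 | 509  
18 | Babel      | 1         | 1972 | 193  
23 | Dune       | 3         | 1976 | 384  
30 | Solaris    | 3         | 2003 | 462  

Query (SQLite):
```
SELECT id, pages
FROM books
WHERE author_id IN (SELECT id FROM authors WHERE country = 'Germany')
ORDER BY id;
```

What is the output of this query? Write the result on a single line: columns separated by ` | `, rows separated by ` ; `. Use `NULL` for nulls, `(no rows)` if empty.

1 | 894 ; 10 | 530 ; 11 | 523 ; 17 | 509 ; 18 | 193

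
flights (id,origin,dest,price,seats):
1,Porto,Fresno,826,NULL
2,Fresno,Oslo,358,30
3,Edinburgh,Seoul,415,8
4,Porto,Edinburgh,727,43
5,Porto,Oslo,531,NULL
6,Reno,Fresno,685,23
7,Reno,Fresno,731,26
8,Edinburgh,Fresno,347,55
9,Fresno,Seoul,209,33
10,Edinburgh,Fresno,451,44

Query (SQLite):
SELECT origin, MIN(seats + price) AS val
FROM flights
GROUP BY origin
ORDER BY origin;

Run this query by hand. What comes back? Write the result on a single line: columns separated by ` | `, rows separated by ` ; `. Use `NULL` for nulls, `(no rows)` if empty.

Edinburgh | 402 ; Fresno | 242 ; Porto | 770 ; Reno | 708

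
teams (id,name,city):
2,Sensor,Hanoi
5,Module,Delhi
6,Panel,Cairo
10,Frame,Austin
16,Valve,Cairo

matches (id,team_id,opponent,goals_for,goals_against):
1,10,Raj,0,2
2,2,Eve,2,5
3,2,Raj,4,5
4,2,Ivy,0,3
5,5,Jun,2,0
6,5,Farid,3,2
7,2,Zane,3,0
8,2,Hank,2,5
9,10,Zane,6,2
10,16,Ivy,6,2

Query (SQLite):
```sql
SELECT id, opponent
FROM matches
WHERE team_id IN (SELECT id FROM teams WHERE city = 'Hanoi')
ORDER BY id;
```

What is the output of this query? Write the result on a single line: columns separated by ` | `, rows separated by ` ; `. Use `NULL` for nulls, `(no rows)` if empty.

2 | Eve ; 3 | Raj ; 4 | Ivy ; 7 | Zane ; 8 | Hank

Inner query: teams.id where city = 'Hanoi'.
Outer: keep matches rows whose team_id is in that set.
Inner query → {2}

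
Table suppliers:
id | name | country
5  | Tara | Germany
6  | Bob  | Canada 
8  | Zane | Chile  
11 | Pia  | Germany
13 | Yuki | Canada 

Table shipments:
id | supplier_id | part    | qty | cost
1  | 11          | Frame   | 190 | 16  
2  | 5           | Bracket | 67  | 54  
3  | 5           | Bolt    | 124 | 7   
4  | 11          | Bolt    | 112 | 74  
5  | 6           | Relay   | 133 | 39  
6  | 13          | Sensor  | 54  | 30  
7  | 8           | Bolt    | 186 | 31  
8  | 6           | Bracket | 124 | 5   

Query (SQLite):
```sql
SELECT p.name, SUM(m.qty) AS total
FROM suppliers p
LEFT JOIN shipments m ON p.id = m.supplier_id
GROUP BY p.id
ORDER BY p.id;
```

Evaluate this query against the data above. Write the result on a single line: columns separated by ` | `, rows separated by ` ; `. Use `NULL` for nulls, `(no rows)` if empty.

Tara | 191 ; Bob | 257 ; Zane | 186 ; Pia | 302 ; Yuki | 54

LEFT JOIN keeps every suppliers row; unmatched ones get NULL for shipments columns.
Group by suppliers.id and compute SUM(m.qty). SUM over an all-NULL group is NULL.
  5: ids {2, 3} → SUM(m.qty)=191
  6: ids {5, 8} → SUM(m.qty)=257
  8: ids {7} → SUM(m.qty)=186
  11: ids {1, 4} → SUM(m.qty)=302
  13: ids {6} → SUM(m.qty)=54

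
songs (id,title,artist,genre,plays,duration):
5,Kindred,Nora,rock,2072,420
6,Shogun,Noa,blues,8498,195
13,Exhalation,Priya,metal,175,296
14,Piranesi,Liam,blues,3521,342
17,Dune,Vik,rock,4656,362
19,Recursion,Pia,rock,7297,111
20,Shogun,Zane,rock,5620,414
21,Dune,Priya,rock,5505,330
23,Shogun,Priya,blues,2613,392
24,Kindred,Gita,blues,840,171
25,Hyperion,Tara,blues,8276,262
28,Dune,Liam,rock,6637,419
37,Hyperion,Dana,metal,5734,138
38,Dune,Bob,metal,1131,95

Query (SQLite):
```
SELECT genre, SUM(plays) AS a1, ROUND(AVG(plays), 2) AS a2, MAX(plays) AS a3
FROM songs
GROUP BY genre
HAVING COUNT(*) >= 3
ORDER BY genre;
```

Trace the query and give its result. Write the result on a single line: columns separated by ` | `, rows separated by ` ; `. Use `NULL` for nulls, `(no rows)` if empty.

Group songs by genre.
Per group compute: SUM(plays), ROUND(AVG(plays), 2), MAX(plays).
HAVING: drop groups with fewer than 3 rows.
  blues: ids {6, 14, 23, 24, 25} → SUM(plays)=23748, ROUND(AVG(plays), 2)=4749.6, MAX(plays)=8498
  metal: ids {13, 37, 38} → SUM(plays)=7040, ROUND(AVG(plays), 2)=2346.67, MAX(plays)=5734
  rock: ids {5, 17, 19, 20, 21, 28} → SUM(plays)=31787, ROUND(AVG(plays), 2)=5297.83, MAX(plays)=7297

blues | 23748 | 4749.6 | 8498 ; metal | 7040 | 2346.67 | 5734 ; rock | 31787 | 5297.83 | 7297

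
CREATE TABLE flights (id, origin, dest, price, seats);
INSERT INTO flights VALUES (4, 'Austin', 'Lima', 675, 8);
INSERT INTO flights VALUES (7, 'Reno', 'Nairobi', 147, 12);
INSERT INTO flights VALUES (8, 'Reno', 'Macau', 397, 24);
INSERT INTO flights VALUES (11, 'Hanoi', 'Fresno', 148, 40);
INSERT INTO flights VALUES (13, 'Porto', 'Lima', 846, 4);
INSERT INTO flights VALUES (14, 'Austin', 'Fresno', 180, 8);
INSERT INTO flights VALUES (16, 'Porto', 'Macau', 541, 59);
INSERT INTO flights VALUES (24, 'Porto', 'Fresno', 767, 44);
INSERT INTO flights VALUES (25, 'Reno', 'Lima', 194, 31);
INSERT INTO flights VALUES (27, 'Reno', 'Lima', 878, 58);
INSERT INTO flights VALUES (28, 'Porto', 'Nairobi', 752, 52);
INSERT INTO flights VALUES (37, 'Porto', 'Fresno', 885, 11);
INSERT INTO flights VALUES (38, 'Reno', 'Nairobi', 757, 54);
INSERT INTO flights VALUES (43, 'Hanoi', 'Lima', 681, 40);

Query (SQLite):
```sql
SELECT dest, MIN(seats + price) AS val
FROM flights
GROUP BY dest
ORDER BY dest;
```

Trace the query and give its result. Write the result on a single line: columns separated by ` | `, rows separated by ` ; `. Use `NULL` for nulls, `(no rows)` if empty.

Fresno | 188 ; Lima | 225 ; Macau | 421 ; Nairobi | 159

For each row compute seats + price.
Group by dest; take MIN of the expression per group.
  Fresno: ids {11, 14, 24, 37} → MIN(seats + price)=188
  Lima: ids {4, 13, 25, 27, 43} → MIN(seats + price)=225
  Macau: ids {8, 16} → MIN(seats + price)=421
  Nairobi: ids {7, 28, 38} → MIN(seats + price)=159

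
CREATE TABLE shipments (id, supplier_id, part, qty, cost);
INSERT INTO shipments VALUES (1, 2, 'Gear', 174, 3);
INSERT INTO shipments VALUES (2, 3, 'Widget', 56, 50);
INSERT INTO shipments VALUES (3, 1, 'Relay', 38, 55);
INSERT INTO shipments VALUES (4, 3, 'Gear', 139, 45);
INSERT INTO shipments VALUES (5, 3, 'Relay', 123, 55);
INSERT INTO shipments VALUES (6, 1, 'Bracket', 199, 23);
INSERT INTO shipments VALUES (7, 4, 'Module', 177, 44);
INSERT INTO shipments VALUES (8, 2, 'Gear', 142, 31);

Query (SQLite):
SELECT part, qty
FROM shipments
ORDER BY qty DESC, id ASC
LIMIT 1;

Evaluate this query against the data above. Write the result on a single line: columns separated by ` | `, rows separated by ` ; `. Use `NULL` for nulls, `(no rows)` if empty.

Bracket | 199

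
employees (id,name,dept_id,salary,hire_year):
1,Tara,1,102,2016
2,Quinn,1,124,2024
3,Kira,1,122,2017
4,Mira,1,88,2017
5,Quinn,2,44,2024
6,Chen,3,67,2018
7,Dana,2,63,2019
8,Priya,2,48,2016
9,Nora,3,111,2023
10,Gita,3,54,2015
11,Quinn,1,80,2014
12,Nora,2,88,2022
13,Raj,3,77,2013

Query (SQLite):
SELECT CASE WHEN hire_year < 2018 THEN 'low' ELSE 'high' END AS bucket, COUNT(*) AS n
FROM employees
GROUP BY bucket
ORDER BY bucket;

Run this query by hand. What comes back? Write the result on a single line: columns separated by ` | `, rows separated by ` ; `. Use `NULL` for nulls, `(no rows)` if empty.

Bucket rows by hire_year < 2018 → 'low' else 'high'; count each bucket.

high | 6 ; low | 7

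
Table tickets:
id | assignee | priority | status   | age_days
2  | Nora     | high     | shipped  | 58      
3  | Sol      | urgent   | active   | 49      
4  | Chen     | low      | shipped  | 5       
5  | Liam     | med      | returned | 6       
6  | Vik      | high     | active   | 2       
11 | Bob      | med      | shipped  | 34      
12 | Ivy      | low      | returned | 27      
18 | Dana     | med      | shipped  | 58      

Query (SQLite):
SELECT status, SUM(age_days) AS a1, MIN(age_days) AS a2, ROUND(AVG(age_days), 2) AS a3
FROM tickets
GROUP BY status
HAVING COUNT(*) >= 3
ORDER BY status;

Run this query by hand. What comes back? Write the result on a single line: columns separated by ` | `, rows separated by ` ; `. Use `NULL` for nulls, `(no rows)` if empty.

shipped | 155 | 5 | 38.75

Group tickets by status.
Per group compute: SUM(age_days), MIN(age_days), ROUND(AVG(age_days), 2).
HAVING: drop groups with fewer than 3 rows.
  active: ids {3, 6} → SUM(age_days)=51, MIN(age_days)=2, ROUND(AVG(age_days), 2)=25.5
  returned: ids {5, 12} → SUM(age_days)=33, MIN(age_days)=6, ROUND(AVG(age_days), 2)=16.5
  shipped: ids {2, 4, 11, 18} → SUM(age_days)=155, MIN(age_days)=5, ROUND(AVG(age_days), 2)=38.75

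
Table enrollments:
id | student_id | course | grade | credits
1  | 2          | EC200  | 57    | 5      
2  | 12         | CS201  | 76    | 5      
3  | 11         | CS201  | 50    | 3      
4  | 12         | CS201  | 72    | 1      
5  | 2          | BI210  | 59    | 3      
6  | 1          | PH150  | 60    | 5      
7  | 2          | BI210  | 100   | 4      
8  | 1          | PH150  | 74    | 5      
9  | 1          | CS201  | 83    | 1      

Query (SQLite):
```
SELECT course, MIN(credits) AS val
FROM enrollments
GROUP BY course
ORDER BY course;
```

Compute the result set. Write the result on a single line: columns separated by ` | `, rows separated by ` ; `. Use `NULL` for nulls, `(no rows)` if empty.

BI210 | 3 ; CS201 | 1 ; EC200 | 5 ; PH150 | 5

Partition enrollments by course; compute MIN(credits) within each group.
  BI210: ids {5, 7} → MIN(credits)=3
  CS201: ids {2, 3, 4, 9} → MIN(credits)=1
  EC200: ids {1} → MIN(credits)=5
  PH150: ids {6, 8} → MIN(credits)=5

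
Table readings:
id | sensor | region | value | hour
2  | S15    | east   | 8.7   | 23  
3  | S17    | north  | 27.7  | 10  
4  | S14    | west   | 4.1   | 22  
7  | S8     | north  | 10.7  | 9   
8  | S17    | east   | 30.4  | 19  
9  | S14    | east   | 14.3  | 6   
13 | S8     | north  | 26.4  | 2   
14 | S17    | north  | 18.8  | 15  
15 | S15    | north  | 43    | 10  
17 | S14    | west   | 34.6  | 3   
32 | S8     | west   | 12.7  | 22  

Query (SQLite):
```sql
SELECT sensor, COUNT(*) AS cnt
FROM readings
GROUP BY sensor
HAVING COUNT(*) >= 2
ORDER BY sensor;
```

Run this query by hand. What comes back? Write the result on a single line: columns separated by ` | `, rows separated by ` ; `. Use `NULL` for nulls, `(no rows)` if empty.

S14 | 3 ; S15 | 2 ; S17 | 3 ; S8 | 3

Partition readings by sensor; compute COUNT(*) within each group.
HAVING: keep groups with count ≥ 2.
  S14: ids {4, 9, 17} → COUNT(*)=3
  S15: ids {2, 15} → COUNT(*)=2
  S17: ids {3, 8, 14} → COUNT(*)=3
  S8: ids {7, 13, 32} → COUNT(*)=3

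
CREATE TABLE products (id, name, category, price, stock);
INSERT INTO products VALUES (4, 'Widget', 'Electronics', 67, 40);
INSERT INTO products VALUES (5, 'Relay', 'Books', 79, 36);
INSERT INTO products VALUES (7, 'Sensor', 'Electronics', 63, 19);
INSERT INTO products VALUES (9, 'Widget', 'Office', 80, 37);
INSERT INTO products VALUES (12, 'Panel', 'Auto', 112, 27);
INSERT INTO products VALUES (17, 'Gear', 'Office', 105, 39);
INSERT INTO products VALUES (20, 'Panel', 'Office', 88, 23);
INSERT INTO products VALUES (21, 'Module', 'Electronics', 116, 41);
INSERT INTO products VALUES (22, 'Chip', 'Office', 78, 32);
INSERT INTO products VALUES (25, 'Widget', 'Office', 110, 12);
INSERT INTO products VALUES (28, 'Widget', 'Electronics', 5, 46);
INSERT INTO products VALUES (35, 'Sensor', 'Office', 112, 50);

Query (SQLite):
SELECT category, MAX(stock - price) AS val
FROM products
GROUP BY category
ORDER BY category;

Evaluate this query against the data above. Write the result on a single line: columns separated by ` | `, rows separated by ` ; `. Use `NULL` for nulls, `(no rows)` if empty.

For each row compute stock - price.
Group by category; take MAX of the expression per group.
  Auto: ids {12} → MAX(stock - price)=-85
  Books: ids {5} → MAX(stock - price)=-43
  Electronics: ids {4, 7, 21, 28} → MAX(stock - price)=41
  Office: ids {9, 17, 20, 22, 25, 35} → MAX(stock - price)=-43

Auto | -85 ; Books | -43 ; Electronics | 41 ; Office | -43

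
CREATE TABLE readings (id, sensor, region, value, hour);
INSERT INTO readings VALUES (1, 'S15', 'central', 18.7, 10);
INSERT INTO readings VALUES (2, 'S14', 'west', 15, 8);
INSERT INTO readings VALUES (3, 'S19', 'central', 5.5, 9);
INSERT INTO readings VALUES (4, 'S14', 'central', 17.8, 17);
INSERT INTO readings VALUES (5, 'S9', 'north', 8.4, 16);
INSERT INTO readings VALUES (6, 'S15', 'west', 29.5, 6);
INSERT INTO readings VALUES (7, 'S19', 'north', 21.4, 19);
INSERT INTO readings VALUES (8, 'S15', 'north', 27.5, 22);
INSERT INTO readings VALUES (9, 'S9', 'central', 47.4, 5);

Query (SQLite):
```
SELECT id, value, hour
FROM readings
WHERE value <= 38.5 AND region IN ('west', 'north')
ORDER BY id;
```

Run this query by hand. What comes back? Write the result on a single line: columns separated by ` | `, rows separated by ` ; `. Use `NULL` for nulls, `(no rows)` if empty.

value <= 38.5: ids {1, 2, 3, 4, 5, 6, 7, 8}
region IN ('west', 'north'): ids {2, 5, 6, 7, 8}
Combine with AND.

2 | 15 | 8 ; 5 | 8.4 | 16 ; 6 | 29.5 | 6 ; 7 | 21.4 | 19 ; 8 | 27.5 | 22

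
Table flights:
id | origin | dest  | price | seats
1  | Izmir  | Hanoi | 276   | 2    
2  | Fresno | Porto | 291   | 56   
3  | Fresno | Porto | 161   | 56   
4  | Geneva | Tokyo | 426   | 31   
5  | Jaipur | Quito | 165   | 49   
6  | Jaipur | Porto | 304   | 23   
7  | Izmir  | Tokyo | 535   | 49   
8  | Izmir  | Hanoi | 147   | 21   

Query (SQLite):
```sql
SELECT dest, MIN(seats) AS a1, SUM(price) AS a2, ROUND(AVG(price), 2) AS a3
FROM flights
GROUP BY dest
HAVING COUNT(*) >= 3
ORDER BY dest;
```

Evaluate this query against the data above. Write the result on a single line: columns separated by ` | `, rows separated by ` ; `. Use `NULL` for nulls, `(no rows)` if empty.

Group flights by dest.
Per group compute: MIN(seats), SUM(price), ROUND(AVG(price), 2).
HAVING: drop groups with fewer than 3 rows.
  Hanoi: ids {1, 8} → MIN(seats)=2, SUM(price)=423, ROUND(AVG(price), 2)=211.5
  Porto: ids {2, 3, 6} → MIN(seats)=23, SUM(price)=756, ROUND(AVG(price), 2)=252
  Quito: ids {5} → MIN(seats)=49, SUM(price)=165, ROUND(AVG(price), 2)=165
  Tokyo: ids {4, 7} → MIN(seats)=31, SUM(price)=961, ROUND(AVG(price), 2)=480.5

Porto | 23 | 756 | 252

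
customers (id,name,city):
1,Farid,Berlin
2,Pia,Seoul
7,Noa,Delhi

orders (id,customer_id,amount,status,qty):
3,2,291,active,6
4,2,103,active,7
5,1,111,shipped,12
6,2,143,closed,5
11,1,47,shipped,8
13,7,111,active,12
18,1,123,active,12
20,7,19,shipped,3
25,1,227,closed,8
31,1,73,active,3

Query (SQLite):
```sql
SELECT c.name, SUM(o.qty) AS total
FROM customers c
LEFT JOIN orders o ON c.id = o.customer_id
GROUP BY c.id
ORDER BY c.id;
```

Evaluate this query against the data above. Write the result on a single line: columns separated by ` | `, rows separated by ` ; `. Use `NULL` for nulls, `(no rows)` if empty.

LEFT JOIN keeps every customers row; unmatched ones get NULL for orders columns.
Group by customers.id and compute SUM(o.qty). SUM over an all-NULL group is NULL.
  1: ids {5, 11, 18, 25, 31} → SUM(o.qty)=43
  2: ids {3, 4, 6} → SUM(o.qty)=18
  7: ids {13, 20} → SUM(o.qty)=15

Farid | 43 ; Pia | 18 ; Noa | 15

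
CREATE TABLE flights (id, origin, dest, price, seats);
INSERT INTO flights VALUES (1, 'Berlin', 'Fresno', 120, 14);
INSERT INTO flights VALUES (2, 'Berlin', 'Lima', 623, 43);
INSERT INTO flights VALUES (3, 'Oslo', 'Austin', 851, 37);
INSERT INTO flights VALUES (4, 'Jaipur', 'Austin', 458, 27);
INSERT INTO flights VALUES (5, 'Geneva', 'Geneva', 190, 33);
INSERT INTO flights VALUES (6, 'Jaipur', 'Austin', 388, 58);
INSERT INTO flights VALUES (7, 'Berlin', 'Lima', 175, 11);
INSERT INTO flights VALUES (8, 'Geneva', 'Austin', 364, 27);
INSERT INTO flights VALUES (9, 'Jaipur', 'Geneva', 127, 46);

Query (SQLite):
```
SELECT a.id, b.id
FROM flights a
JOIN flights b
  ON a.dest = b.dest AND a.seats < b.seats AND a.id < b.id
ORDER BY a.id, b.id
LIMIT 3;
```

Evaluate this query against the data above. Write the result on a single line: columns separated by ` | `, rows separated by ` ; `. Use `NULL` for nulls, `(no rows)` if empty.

Pairs (a,b) with same dest, a.seats < b.seats, a.id < b.id.
dest groups: Austin:{3,4,6,8} Fresno:{1} Geneva:{5,9} Lima:{2,7}
Ordered by (a.id, b.id); first 3.

3 | 6 ; 4 | 6 ; 5 | 9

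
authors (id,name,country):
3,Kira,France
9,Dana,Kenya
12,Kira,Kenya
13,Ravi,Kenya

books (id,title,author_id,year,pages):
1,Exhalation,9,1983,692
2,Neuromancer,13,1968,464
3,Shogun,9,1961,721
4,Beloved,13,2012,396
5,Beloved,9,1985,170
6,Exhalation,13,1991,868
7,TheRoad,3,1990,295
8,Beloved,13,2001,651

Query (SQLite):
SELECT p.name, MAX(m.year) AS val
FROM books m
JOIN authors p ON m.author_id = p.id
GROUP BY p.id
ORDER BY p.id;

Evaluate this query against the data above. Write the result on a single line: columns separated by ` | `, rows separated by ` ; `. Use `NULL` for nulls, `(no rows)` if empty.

Kira | 1990 ; Dana | 1985 ; Ravi | 2012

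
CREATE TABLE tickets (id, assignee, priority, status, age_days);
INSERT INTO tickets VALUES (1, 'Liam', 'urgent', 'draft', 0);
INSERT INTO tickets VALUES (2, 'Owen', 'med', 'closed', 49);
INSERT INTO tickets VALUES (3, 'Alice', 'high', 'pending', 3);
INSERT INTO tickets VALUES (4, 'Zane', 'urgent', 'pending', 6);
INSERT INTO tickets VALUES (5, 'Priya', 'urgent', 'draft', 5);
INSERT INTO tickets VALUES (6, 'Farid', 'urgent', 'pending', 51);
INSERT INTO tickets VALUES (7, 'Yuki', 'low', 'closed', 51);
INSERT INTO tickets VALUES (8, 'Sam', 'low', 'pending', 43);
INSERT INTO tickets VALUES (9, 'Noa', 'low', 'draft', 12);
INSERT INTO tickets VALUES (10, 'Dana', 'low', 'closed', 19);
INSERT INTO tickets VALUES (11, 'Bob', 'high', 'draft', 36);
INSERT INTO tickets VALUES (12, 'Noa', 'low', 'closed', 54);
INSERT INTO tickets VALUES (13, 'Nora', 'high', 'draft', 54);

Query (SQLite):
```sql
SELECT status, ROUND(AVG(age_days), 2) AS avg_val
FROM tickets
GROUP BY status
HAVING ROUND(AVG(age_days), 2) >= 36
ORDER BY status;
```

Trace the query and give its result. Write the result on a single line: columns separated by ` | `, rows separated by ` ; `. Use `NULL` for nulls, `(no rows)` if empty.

closed | 43.25

Partition tickets by status; compute ROUND(AVG(age_days), 2) within each group.
HAVING: keep groups where ROUND(AVG(age_days), 2) >= 36.
  closed: ids {2, 7, 10, 12} → ROUND(AVG(age_days), 2)=43.25
  draft: ids {1, 5, 9, 11, 13} → ROUND(AVG(age_days), 2)=21.4
  pending: ids {3, 4, 6, 8} → ROUND(AVG(age_days), 2)=25.75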